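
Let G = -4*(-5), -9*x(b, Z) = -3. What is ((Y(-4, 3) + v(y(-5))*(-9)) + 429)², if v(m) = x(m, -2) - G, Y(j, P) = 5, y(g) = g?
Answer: 373321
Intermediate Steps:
x(b, Z) = ⅓ (x(b, Z) = -⅑*(-3) = ⅓)
G = 20
v(m) = -59/3 (v(m) = ⅓ - 1*20 = ⅓ - 20 = -59/3)
((Y(-4, 3) + v(y(-5))*(-9)) + 429)² = ((5 - 59/3*(-9)) + 429)² = ((5 + 177) + 429)² = (182 + 429)² = 611² = 373321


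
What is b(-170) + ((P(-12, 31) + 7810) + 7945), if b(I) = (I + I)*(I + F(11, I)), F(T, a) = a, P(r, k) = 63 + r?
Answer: 131406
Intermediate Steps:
b(I) = 4*I² (b(I) = (I + I)*(I + I) = (2*I)*(2*I) = 4*I²)
b(-170) + ((P(-12, 31) + 7810) + 7945) = 4*(-170)² + (((63 - 12) + 7810) + 7945) = 4*28900 + ((51 + 7810) + 7945) = 115600 + (7861 + 7945) = 115600 + 15806 = 131406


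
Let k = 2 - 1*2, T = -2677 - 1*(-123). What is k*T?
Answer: 0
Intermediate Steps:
T = -2554 (T = -2677 + 123 = -2554)
k = 0 (k = 2 - 2 = 0)
k*T = 0*(-2554) = 0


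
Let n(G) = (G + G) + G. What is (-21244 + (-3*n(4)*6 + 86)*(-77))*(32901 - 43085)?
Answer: 114407056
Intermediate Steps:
n(G) = 3*G (n(G) = 2*G + G = 3*G)
(-21244 + (-3*n(4)*6 + 86)*(-77))*(32901 - 43085) = (-21244 + (-9*4*6 + 86)*(-77))*(32901 - 43085) = (-21244 + (-3*12*6 + 86)*(-77))*(-10184) = (-21244 + (-36*6 + 86)*(-77))*(-10184) = (-21244 + (-216 + 86)*(-77))*(-10184) = (-21244 - 130*(-77))*(-10184) = (-21244 + 10010)*(-10184) = -11234*(-10184) = 114407056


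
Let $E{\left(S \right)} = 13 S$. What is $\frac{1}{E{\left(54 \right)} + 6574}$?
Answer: $\frac{1}{7276} \approx 0.00013744$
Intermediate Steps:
$\frac{1}{E{\left(54 \right)} + 6574} = \frac{1}{13 \cdot 54 + 6574} = \frac{1}{702 + 6574} = \frac{1}{7276}$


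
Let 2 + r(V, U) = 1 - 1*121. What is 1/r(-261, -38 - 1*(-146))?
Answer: -1/122 ≈ -0.0081967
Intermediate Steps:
r(V, U) = -122 (r(V, U) = -2 + (1 - 1*121) = -2 + (1 - 121) = -2 - 120 = -122)
1/r(-261, -38 - 1*(-146)) = 1/(-122) = -1/122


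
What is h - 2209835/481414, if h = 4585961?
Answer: 2207743619019/481414 ≈ 4.5860e+6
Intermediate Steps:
h - 2209835/481414 = 4585961 - 2209835/481414 = 2207743619019/481414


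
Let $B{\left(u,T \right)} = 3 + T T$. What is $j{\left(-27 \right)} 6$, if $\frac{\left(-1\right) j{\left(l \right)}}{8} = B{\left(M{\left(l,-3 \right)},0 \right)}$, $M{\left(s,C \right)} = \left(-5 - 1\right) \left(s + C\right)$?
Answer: $-144$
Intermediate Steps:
$M{\left(s,C \right)} = - 6 C - 6 s$ ($M{\left(s,C \right)} = - 6 \left(C + s\right) = - 6 C - 6 s$)
$B{\left(u,T \right)} = 3 + T^{2}$
$j{\left(l \right)} = -24$ ($j{\left(l \right)} = - 8 \left(3 + 0^{2}\right) = - 8 \left(3 + 0\right) = \left(-8\right) 3 = -24$)
$j{\left(-27 \right)} 6 = \left(-24\right) 6 = -144$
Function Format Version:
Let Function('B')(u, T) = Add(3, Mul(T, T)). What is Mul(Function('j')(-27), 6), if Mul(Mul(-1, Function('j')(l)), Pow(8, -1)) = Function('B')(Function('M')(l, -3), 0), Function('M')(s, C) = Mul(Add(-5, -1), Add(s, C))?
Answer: -144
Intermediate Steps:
Function('M')(s, C) = Add(Mul(-6, C), Mul(-6, s)) (Function('M')(s, C) = Mul(-6, Add(C, s)) = Add(Mul(-6, C), Mul(-6, s)))
Function('B')(u, T) = Add(3, Pow(T, 2))
Function('j')(l) = -24 (Function('j')(l) = Mul(-8, Add(3, Pow(0, 2))) = Mul(-8, Add(3, 0)) = Mul(-8, 3) = -24)
Mul(Function('j')(-27), 6) = Mul(-24, 6) = -144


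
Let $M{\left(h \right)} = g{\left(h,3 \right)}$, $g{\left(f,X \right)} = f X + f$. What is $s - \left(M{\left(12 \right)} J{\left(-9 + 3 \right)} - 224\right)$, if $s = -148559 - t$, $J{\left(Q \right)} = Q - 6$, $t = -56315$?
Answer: $-91444$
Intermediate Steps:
$J{\left(Q \right)} = -6 + Q$ ($J{\left(Q \right)} = Q - 6 = -6 + Q$)
$g{\left(f,X \right)} = f + X f$ ($g{\left(f,X \right)} = X f + f = f + X f$)
$M{\left(h \right)} = 4 h$ ($M{\left(h \right)} = h \left(1 + 3\right) = h 4 = 4 h$)
$s = -92244$ ($s = -148559 - -56315 = -148559 + 56315 = -92244$)
$s - \left(M{\left(12 \right)} J{\left(-9 + 3 \right)} - 224\right) = -92244 - \left(4 \cdot 12 \left(-6 + \left(-9 + 3\right)\right) - 224\right) = -92244 - \left(48 \left(-6 - 6\right) - 224\right) = -92244 - \left(48 \left(-12\right) - 224\right) = -92244 - \left(-576 - 224\right) = -92244 - -800 = -92244 + 800 = -91444$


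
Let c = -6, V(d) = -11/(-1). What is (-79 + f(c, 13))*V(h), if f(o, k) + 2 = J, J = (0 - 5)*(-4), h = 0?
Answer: -671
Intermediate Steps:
V(d) = 11 (V(d) = -11*(-1) = 11)
J = 20 (J = -5*(-4) = 20)
f(o, k) = 18 (f(o, k) = -2 + 20 = 18)
(-79 + f(c, 13))*V(h) = (-79 + 18)*11 = -61*11 = -671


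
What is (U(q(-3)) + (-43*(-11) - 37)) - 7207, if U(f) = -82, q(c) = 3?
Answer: -6853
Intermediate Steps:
(U(q(-3)) + (-43*(-11) - 37)) - 7207 = (-82 + (-43*(-11) - 37)) - 7207 = (-82 + (473 - 37)) - 7207 = (-82 + 436) - 7207 = 354 - 7207 = -6853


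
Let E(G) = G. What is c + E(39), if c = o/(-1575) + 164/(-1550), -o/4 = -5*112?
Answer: 261367/6975 ≈ 37.472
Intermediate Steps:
o = 2240 (o = -(-20)*112 = -4*(-560) = 2240)
c = -10658/6975 (c = 2240/(-1575) + 164/(-1550) = 2240*(-1/1575) + 164*(-1/1550) = -64/45 - 82/775 = -10658/6975 ≈ -1.5280)
c + E(39) = -10658/6975 + 39 = 261367/6975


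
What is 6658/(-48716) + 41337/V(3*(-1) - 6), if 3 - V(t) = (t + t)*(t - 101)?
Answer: -337822693/16051922 ≈ -21.046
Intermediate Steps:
V(t) = 3 - 2*t*(-101 + t) (V(t) = 3 - (t + t)*(t - 101) = 3 - 2*t*(-101 + t))
6658/(-48716) + 41337/V(3*(-1) - 6) = 6658/(-48716) + 41337/(3 - 2*(3*(-1) - 6)² + 202*(3*(-1) - 6)) = 6658*(-1/48716) + 41337/(3 - 2*(-3 - 6)² + 202*(-3 - 6)) = -3329/24358 + 41337/(3 - 2*(-9)² + 202*(-9)) = -3329/24358 + 41337/(3 - 2*81 - 1818) = -3329/24358 + 41337/(3 - 162 - 1818) = -3329/24358 + 41337/(-1977) = -3329/24358 + 41337*(-1/1977) = -3329/24358 - 13779/659 = -337822693/16051922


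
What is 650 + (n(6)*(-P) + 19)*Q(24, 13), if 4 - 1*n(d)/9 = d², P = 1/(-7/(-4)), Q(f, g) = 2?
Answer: 7120/7 ≈ 1017.1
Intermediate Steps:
P = 4/7 (P = 1/(-7*(-¼)) = 1/(7/4) = 4/7 ≈ 0.57143)
n(d) = 36 - 9*d²
650 + (n(6)*(-P) + 19)*Q(24, 13) = 650 + ((36 - 9*6²)*(-1*4/7) + 19)*2 = 650 + ((36 - 9*36)*(-4/7) + 19)*2 = 650 + ((36 - 324)*(-4/7) + 19)*2 = 650 + (-288*(-4/7) + 19)*2 = 650 + (1152/7 + 19)*2 = 650 + (1285/7)*2 = 650 + 2570/7 = 7120/7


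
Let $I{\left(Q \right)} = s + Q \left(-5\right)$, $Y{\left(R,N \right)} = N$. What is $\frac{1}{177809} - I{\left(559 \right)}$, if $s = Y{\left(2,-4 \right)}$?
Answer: $\frac{497687392}{177809} \approx 2799.0$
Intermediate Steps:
$s = -4$
$I{\left(Q \right)} = -4 - 5 Q$ ($I{\left(Q \right)} = -4 + Q \left(-5\right) = -4 - 5 Q$)
$\frac{1}{177809} - I{\left(559 \right)} = \frac{1}{177809} - \left(-4 - 2795\right) = \frac{1}{177809} - -2799 = \frac{1}{177809} + 2799 = \frac{497687392}{177809}$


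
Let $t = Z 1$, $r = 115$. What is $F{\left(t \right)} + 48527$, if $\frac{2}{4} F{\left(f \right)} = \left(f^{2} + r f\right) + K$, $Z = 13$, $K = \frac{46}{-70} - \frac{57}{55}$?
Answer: $\frac{19962871}{385} \approx 51852.0$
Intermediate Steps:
$K = - \frac{652}{385}$ ($K = 46 \left(- \frac{1}{70}\right) - \frac{57}{55} = - \frac{23}{35} - \frac{57}{55} = - \frac{652}{385} \approx -1.6935$)
$t = 13$ ($t = 13 \cdot 1 = 13$)
$F{\left(f \right)} = - \frac{1304}{385} + 2 f^{2} + 230 f$ ($F{\left(f \right)} = 2 \left(\left(f^{2} + 115 f\right) - \frac{652}{385}\right) = 2 \left(- \frac{652}{385} + f^{2} + 115 f\right) = - \frac{1304}{385} + 2 f^{2} + 230 f$)
$F{\left(t \right)} + 48527 = \left(- \frac{1304}{385} + 2 \cdot 13^{2} + 230 \cdot 13\right) + 48527 = \left(- \frac{1304}{385} + 2 \cdot 169 + 2990\right) + 48527 = \left(- \frac{1304}{385} + 338 + 2990\right) + 48527 = \frac{1279976}{385} + 48527 = \frac{19962871}{385}$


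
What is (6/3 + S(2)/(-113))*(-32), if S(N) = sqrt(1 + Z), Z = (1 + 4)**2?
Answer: -64 + 32*sqrt(26)/113 ≈ -62.556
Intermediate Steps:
Z = 25 (Z = 5**2 = 25)
S(N) = sqrt(26) (S(N) = sqrt(1 + 25) = sqrt(26))
(6/3 + S(2)/(-113))*(-32) = (6/3 + sqrt(26)/(-113))*(-32) = (6*(1/3) + sqrt(26)*(-1/113))*(-32) = (2 - sqrt(26)/113)*(-32) = -64 + 32*sqrt(26)/113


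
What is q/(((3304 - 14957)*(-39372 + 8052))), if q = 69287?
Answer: 69287/364971960 ≈ 0.00018984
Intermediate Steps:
q/(((3304 - 14957)*(-39372 + 8052))) = 69287/(((3304 - 14957)*(-39372 + 8052))) = 69287/((-11653*(-31320))) = 69287/364971960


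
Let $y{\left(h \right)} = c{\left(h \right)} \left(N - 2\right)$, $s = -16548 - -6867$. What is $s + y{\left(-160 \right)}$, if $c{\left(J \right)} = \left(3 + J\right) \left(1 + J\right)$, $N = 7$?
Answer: $115134$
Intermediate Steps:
$c{\left(J \right)} = \left(1 + J\right) \left(3 + J\right)$
$s = -9681$ ($s = -16548 + 6867 = -9681$)
$y{\left(h \right)} = 15 + 5 h^{2} + 20 h$ ($y{\left(h \right)} = \left(3 + h^{2} + 4 h\right) \left(7 - 2\right) = \left(3 + h^{2} + 4 h\right) 5 = 15 + 5 h^{2} + 20 h$)
$s + y{\left(-160 \right)} = -9681 + \left(15 + 5 \left(-160\right)^{2} + 20 \left(-160\right)\right) = -9681 + \left(15 + 5 \cdot 25600 - 3200\right) = -9681 + \left(15 + 128000 - 3200\right) = -9681 + 124815 = 115134$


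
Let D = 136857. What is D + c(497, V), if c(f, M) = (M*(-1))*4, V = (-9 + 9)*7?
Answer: 136857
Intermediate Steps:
V = 0 (V = 0*7 = 0)
c(f, M) = -4*M (c(f, M) = -M*4 = -4*M)
D + c(497, V) = 136857 - 4*0 = 136857 + 0 = 136857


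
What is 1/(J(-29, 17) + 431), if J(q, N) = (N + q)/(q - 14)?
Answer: 43/18545 ≈ 0.0023187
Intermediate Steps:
J(q, N) = (N + q)/(-14 + q)
1/(J(-29, 17) + 431) = 1/((17 - 29)/(-14 - 29) + 431) = 1/(-12/(-43) + 431) = 1/(-1/43*(-12) + 431) = 1/(12/43 + 431) = 1/(18545/43) = 43/18545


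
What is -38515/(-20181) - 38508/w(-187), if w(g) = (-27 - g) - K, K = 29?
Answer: -772084483/2643711 ≈ -292.05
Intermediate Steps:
w(g) = -56 - g (w(g) = (-27 - g) - 1*29 = (-27 - g) - 29 = -56 - g)
-38515/(-20181) - 38508/w(-187) = -38515/(-20181) - 38508/(-56 - 1*(-187)) = -38515*(-1/20181) - 38508/(-56 + 187) = 38515/20181 - 38508/131 = -772084483/2643711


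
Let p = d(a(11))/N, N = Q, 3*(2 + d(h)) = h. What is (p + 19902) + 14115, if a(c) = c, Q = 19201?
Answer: 1959481256/57603 ≈ 34017.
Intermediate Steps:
d(h) = -2 + h/3
N = 19201
p = 5/57603 (p = (-2 + (⅓)*11)/19201 = (-2 + 11/3)*(1/19201) = (5/3)*(1/19201) = 5/57603 ≈ 8.6801e-5)
(p + 19902) + 14115 = (5/57603 + 19902) + 14115 = 1146414911/57603 + 14115 = 1959481256/57603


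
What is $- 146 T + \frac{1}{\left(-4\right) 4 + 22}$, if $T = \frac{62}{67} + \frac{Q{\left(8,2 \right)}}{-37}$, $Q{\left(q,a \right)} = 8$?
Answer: $- \frac{1537529}{14874} \approx -103.37$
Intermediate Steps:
$T = \frac{1758}{2479}$ ($T = \frac{62}{67} + \frac{8}{-37} = 62 \cdot \frac{1}{67} + 8 \left(- \frac{1}{37}\right) = \frac{62}{67} - \frac{8}{37} = \frac{1758}{2479} \approx 0.70916$)
$- 146 T + \frac{1}{\left(-4\right) 4 + 22} = \left(-146\right) \frac{1758}{2479} + \frac{1}{\left(-4\right) 4 + 22} = - \frac{256668}{2479} + \frac{1}{-16 + 22} = - \frac{256668}{2479} + \frac{1}{6} = - \frac{1537529}{14874}$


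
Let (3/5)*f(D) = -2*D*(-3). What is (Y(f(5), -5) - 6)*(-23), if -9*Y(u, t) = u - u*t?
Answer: 2714/3 ≈ 904.67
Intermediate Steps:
f(D) = 10*D (f(D) = 5*(-2*D*(-3))/3 = 5*(6*D)/3 = 10*D)
Y(u, t) = -u/9 + t*u/9 (Y(u, t) = -(u - u*t)/9 = -(u - t*u)/9 = -u/9 + t*u/9)
(Y(f(5), -5) - 6)*(-23) = ((10*5)*(-1 - 5)/9 - 6)*(-23) = ((⅑)*50*(-6) - 6)*(-23) = (-100/3 - 6)*(-23) = -118/3*(-23) = 2714/3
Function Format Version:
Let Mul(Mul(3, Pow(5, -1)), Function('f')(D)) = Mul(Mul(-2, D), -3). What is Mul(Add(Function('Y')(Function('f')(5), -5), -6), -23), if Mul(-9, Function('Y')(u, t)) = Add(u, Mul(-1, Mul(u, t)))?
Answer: Rational(2714, 3) ≈ 904.67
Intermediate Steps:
Function('f')(D) = Mul(10, D) (Function('f')(D) = Mul(Rational(5, 3), Mul(Mul(-2, D), -3)) = Mul(Rational(5, 3), Mul(6, D)) = Mul(10, D))
Function('Y')(u, t) = Add(Mul(Rational(-1, 9), u), Mul(Rational(1, 9), t, u)) (Function('Y')(u, t) = Mul(Rational(-1, 9), Add(u, Mul(-1, Mul(u, t)))) = Mul(Rational(-1, 9), Add(u, Mul(-1, Mul(t, u)))) = Mul(Rational(-1, 9), Add(u, Mul(-1, t, u))) = Add(Mul(Rational(-1, 9), u), Mul(Rational(1, 9), t, u)))
Mul(Add(Function('Y')(Function('f')(5), -5), -6), -23) = Mul(Add(Mul(Rational(1, 9), Mul(10, 5), Add(-1, -5)), -6), -23) = Mul(Add(Mul(Rational(1, 9), 50, -6), -6), -23) = Mul(Add(Rational(-100, 3), -6), -23) = Mul(Rational(-118, 3), -23) = Rational(2714, 3)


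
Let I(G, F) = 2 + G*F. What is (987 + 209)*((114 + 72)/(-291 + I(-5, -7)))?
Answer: -111228/127 ≈ -875.81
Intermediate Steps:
I(G, F) = 2 + F*G
(987 + 209)*((114 + 72)/(-291 + I(-5, -7))) = (987 + 209)*((114 + 72)/(-291 + (2 - 7*(-5)))) = 1196*(186/(-291 + (2 + 35))) = 1196*(186/(-291 + 37)) = 1196*(186/(-254)) = 1196*(186*(-1/254)) = 1196*(-93/127) = -111228/127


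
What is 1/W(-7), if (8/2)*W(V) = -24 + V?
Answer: -4/31 ≈ -0.12903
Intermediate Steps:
W(V) = -6 + V/4 (W(V) = (-24 + V)/4 = -6 + V/4)
1/W(-7) = 1/(-6 + (¼)*(-7)) = 1/(-6 - 7/4) = 1/(-31/4) = -4/31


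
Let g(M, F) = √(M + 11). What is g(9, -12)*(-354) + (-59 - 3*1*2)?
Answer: -65 - 708*√5 ≈ -1648.1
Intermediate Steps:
g(M, F) = √(11 + M)
g(9, -12)*(-354) + (-59 - 3*1*2) = √(11 + 9)*(-354) + (-59 - 3*1*2) = √20*(-354) + (-59 - 3*2) = (2*√5)*(-354) + (-59 - 1*6) = -708*√5 + (-59 - 6) = -708*√5 - 65 = -65 - 708*√5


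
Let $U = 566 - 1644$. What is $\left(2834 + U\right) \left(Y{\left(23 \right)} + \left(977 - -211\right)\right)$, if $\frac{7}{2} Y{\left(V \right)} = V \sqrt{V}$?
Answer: $2086128 + \frac{80776 \sqrt{23}}{7} \approx 2.1415 \cdot 10^{6}$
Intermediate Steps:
$Y{\left(V \right)} = \frac{2 V^{\frac{3}{2}}}{7}$ ($Y{\left(V \right)} = \frac{2 V \sqrt{V}}{7} = \frac{2 V^{\frac{3}{2}}}{7}$)
$U = -1078$ ($U = 566 - 1644 = -1078$)
$\left(2834 + U\right) \left(Y{\left(23 \right)} + \left(977 - -211\right)\right) = \left(2834 - 1078\right) \left(\frac{2 \cdot 23^{\frac{3}{2}}}{7} + \left(977 - -211\right)\right) = 1756 \left(\frac{2 \cdot 23 \sqrt{23}}{7} + \left(977 + 211\right)\right) = 1756 \left(\frac{46 \sqrt{23}}{7} + 1188\right) = 1756 \left(1188 + \frac{46 \sqrt{23}}{7}\right) = 2086128 + \frac{80776 \sqrt{23}}{7}$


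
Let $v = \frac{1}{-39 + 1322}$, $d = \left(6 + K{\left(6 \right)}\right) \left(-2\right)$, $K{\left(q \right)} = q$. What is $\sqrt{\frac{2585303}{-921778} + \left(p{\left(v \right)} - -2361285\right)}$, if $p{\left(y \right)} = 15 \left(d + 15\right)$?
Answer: $\frac{\sqrt{16580223063126346}}{83798} \approx 1536.6$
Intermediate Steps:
$d = -24$ ($d = \left(6 + 6\right) \left(-2\right) = 12 \left(-2\right) = -24$)
$v = \frac{1}{1283} \approx 0.00077942$
$p{\left(y \right)} = -135$ ($p{\left(y \right)} = 15 \left(-24 + 15\right) = 15 \left(-9\right) = -135$)
$\sqrt{\frac{2585303}{-921778} + \left(p{\left(v \right)} - -2361285\right)} = \sqrt{\frac{2585303}{-921778} - -2361150} = \sqrt{2585303 \left(- \frac{1}{921778}\right) + \left(-135 + 2361285\right)} = \sqrt{- \frac{2585303}{921778} + 2361150} = \sqrt{\frac{2176453539397}{921778}} = \frac{\sqrt{16580223063126346}}{83798}$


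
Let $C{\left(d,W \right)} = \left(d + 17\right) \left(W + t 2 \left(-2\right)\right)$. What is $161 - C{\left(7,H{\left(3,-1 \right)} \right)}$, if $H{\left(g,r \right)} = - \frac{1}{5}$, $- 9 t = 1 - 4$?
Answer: $\frac{989}{5} \approx 197.8$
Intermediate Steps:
$t = \frac{1}{3}$ ($t = - \frac{1 - 4}{9} = \left(- \frac{1}{9}\right) \left(-3\right) = \frac{1}{3} \approx 0.33333$)
$H{\left(g,r \right)} = - \frac{1}{5}$ ($H{\left(g,r \right)} = \left(-1\right) \frac{1}{5} = - \frac{1}{5}$)
$C{\left(d,W \right)} = \left(17 + d\right) \left(- \frac{4}{3} + W\right)$ ($C{\left(d,W \right)} = \left(d + 17\right) \left(W + \frac{1}{3} \cdot 2 \left(-2\right)\right) = \left(17 + d\right) \left(W + \frac{2}{3} \left(-2\right)\right) = \left(17 + d\right) \left(W - \frac{4}{3}\right) = \left(17 + d\right) \left(- \frac{4}{3} + W\right)$)
$161 - C{\left(7,H{\left(3,-1 \right)} \right)} = 161 - \left(- \frac{68}{3} + 17 \left(- \frac{1}{5}\right) - \frac{28}{3} - \frac{7}{5}\right) = 161 - \left(- \frac{68}{3} - \frac{17}{5} - \frac{28}{3} - \frac{7}{5}\right) = 161 - - \frac{184}{5} = 161 + \frac{184}{5} = \frac{989}{5}$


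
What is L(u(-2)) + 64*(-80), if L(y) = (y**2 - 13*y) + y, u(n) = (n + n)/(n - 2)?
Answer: -5131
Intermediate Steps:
u(n) = 2*n/(-2 + n) (u(n) = (2*n)/(-2 + n) = 2*n/(-2 + n))
L(y) = y**2 - 12*y
L(u(-2)) + 64*(-80) = (2*(-2)/(-2 - 2))*(-12 + 2*(-2)/(-2 - 2)) + 64*(-80) = (2*(-2)/(-4))*(-12 + 2*(-2)/(-4)) - 5120 = (2*(-2)*(-1/4))*(-12 + 2*(-2)*(-1/4)) - 5120 = 1*(-12 + 1) - 5120 = 1*(-11) - 5120 = -11 - 5120 = -5131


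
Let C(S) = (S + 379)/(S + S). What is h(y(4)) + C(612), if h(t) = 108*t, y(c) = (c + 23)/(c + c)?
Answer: 447139/1224 ≈ 365.31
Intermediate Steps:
y(c) = (23 + c)/(2*c) (y(c) = (23 + c)/((2*c)) = (23 + c)*(1/(2*c)) = (23 + c)/(2*c))
C(S) = (379 + S)/(2*S) (C(S) = (379 + S)/((2*S)) = (379 + S)*(1/(2*S)) = (379 + S)/(2*S))
h(y(4)) + C(612) = 108*((1/2)*(23 + 4)/4) + (1/2)*(379 + 612)/612 = 108*((1/2)*(1/4)*27) + (1/2)*(1/612)*991 = 108*(27/8) + 991/1224 = 729/2 + 991/1224 = 447139/1224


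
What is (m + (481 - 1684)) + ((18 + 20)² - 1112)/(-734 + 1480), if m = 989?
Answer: -79656/373 ≈ -213.55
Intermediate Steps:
(m + (481 - 1684)) + ((18 + 20)² - 1112)/(-734 + 1480) = (989 + (481 - 1684)) + ((18 + 20)² - 1112)/(-734 + 1480) = (989 - 1203) + (38² - 1112)/746 = -214 + (1444 - 1112)*(1/746) = -214 + 332*(1/746) = -214 + 166/373 = -79656/373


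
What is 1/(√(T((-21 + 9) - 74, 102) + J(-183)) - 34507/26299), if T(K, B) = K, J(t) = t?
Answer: -907499593/187241193918 - 691637401*I*√269/187241193918 ≈ -0.0048467 - 0.060583*I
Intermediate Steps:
1/(√(T((-21 + 9) - 74, 102) + J(-183)) - 34507/26299) = 1/(√(((-21 + 9) - 74) - 183) - 34507/26299) = 1/(√((-12 - 74) - 183) - 34507*1/26299) = 1/(√(-86 - 183) - 34507/26299) = 1/(√(-269) - 34507/26299) = 1/(I*√269 - 34507/26299) = 1/(-34507/26299 + I*√269)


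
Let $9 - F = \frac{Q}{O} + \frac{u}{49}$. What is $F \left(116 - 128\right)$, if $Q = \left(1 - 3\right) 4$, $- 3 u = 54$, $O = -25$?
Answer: $- \frac{132996}{1225} \approx -108.57$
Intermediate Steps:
$u = -18$ ($u = \left(- \frac{1}{3}\right) 54 = -18$)
$Q = -8$ ($Q = \left(-2\right) 4 = -8$)
$F = \frac{11083}{1225}$ ($F = 9 - \left(- \frac{8}{-25} - \frac{18}{49}\right) = 9 - \left(\left(-8\right) \left(- \frac{1}{25}\right) - \frac{18}{49}\right) = 9 - \left(\frac{8}{25} - \frac{18}{49}\right) = 9 - - \frac{58}{1225} = 9 + \frac{58}{1225} = \frac{11083}{1225} \approx 9.0473$)
$F \left(116 - 128\right) = \frac{11083 \left(116 - 128\right)}{1225} = \frac{11083}{1225} \left(-12\right) = - \frac{132996}{1225}$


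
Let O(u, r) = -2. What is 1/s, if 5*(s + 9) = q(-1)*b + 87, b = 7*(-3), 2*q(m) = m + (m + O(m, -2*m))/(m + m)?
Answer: 20/147 ≈ 0.13605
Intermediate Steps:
q(m) = m/2 + (-2 + m)/(4*m) (q(m) = (m + (m - 2)/(m + m))/2 = (m + (-2 + m)/((2*m)))/2 = (m + (-2 + m)*(1/(2*m)))/2 = (m + (-2 + m)/(2*m))/2 = m/2 + (-2 + m)/(4*m))
b = -21
s = 147/20 (s = -9 + (((¼)*(-2 - (1 + 2*(-1)))/(-1))*(-21) + 87)/5 = -9 + (((¼)*(-1)*(-2 - (1 - 2)))*(-21) + 87)/5 = -9 + (((¼)*(-1)*(-2 - 1*(-1)))*(-21) + 87)/5 = -9 + (((¼)*(-1)*(-2 + 1))*(-21) + 87)/5 = -9 + (((¼)*(-1)*(-1))*(-21) + 87)/5 = -9 + ((¼)*(-21) + 87)/5 = -9 + (-21/4 + 87)/5 = -9 + (⅕)*(327/4) = -9 + 327/20 = 147/20 ≈ 7.3500)
1/s = 1/(147/20) = 20/147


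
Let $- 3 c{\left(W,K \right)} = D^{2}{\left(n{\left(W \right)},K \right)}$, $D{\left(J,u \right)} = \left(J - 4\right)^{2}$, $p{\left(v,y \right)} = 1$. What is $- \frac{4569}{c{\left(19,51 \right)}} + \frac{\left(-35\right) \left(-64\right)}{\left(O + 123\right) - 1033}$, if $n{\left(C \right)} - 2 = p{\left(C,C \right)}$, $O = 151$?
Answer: $\frac{10401373}{759} \approx 13704.0$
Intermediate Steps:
$n{\left(C \right)} = 3$ ($n{\left(C \right)} = 2 + 1 = 3$)
$D{\left(J,u \right)} = \left(-4 + J\right)^{2}$
$c{\left(W,K \right)} = - \frac{1}{3}$ ($c{\left(W,K \right)} = - \frac{\left(\left(-4 + 3\right)^{2}\right)^{2}}{3} = - \frac{\left(\left(-1\right)^{2}\right)^{2}}{3} = - \frac{1^{2}}{3} = \left(- \frac{1}{3}\right) 1 = - \frac{1}{3}$)
$- \frac{4569}{c{\left(19,51 \right)}} + \frac{\left(-35\right) \left(-64\right)}{\left(O + 123\right) - 1033} = - \frac{4569}{- \frac{1}{3}} + \frac{\left(-35\right) \left(-64\right)}{\left(151 + 123\right) - 1033} = \left(-4569\right) \left(-3\right) + \frac{2240}{274 - 1033} = 13707 + \frac{2240}{-759} = 13707 + 2240 \left(- \frac{1}{759}\right) = 13707 - \frac{2240}{759} = \frac{10401373}{759}$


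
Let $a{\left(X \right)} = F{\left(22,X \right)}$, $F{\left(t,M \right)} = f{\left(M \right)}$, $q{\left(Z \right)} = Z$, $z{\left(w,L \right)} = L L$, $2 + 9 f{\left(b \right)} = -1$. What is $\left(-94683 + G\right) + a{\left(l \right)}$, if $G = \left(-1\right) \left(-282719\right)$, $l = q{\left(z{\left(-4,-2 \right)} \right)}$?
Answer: $\frac{564107}{3} \approx 1.8804 \cdot 10^{5}$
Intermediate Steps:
$f{\left(b \right)} = - \frac{1}{3}$ ($f{\left(b \right)} = - \frac{2}{9} + \frac{1}{9} \left(-1\right) = - \frac{2}{9} - \frac{1}{9} = - \frac{1}{3}$)
$z{\left(w,L \right)} = L^{2}$
$l = 4$ ($l = \left(-2\right)^{2} = 4$)
$G = 282719$
$F{\left(t,M \right)} = - \frac{1}{3}$
$a{\left(X \right)} = - \frac{1}{3}$
$\left(-94683 + G\right) + a{\left(l \right)} = \left(-94683 + 282719\right) - \frac{1}{3} = 188036 - \frac{1}{3} = \frac{564107}{3}$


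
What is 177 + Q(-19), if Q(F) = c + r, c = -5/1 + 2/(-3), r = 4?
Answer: 526/3 ≈ 175.33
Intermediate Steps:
c = -17/3 (c = -5*1 + 2*(-1/3) = -5 - 2/3 = -17/3 ≈ -5.6667)
Q(F) = -5/3 (Q(F) = -17/3 + 4 = -5/3)
177 + Q(-19) = 177 - 5/3 = 526/3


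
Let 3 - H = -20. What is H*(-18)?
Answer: -414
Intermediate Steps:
H = 23 (H = 3 - 1*(-20) = 3 + 20 = 23)
H*(-18) = 23*(-18) = -414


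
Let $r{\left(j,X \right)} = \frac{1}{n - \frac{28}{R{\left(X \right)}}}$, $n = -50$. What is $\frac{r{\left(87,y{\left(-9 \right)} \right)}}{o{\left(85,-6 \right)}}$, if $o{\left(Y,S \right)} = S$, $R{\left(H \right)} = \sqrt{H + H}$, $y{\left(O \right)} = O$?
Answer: $\frac{\sqrt{2}}{4 \left(- 14 i + 75 \sqrt{2}\right)} \approx 0.0032763 + 0.00043244 i$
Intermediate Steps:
$R{\left(H \right)} = \sqrt{2} \sqrt{H}$ ($R{\left(H \right)} = \sqrt{2 H} = \sqrt{2} \sqrt{H}$)
$r{\left(j,X \right)} = \frac{1}{-50 - \frac{14 \sqrt{2}}{\sqrt{X}}}$ ($r{\left(j,X \right)} = \frac{1}{-50 - \frac{28}{\sqrt{2} \sqrt{X}}} = \frac{1}{-50 - 28 \frac{\sqrt{2}}{2 \sqrt{X}}} = \frac{1}{-50 - \frac{14 \sqrt{2}}{\sqrt{X}}}$)
$\frac{r{\left(87,y{\left(-9 \right)} \right)}}{o{\left(85,-6 \right)}} = \frac{\left(-1\right) \sqrt{2} \sqrt{-9} \frac{1}{28 + 50 \sqrt{2} \sqrt{-9}}}{-6} = - \frac{\sqrt{2} \cdot 3 i}{28 + 50 \sqrt{2} \cdot 3 i} \left(- \frac{1}{6}\right) = - \frac{\sqrt{2} \cdot 3 i}{28 + 150 i \sqrt{2}} \left(- \frac{1}{6}\right) = - \frac{3 i \sqrt{2}}{28 + 150 i \sqrt{2}} \left(- \frac{1}{6}\right) = \frac{i \sqrt{2}}{2 \left(28 + 150 i \sqrt{2}\right)}$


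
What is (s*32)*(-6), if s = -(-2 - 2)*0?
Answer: 0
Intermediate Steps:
s = 0 (s = -1*(-4)*0 = 4*0 = 0)
(s*32)*(-6) = (0*32)*(-6) = 0*(-6) = 0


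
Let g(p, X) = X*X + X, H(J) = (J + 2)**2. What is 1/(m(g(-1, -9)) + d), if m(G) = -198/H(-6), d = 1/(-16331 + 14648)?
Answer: -13464/166625 ≈ -0.080804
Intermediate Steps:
H(J) = (2 + J)**2
d = -1/1683 (d = 1/(-1683) = -1/1683 ≈ -0.00059418)
g(p, X) = X + X**2 (g(p, X) = X**2 + X = X + X**2)
m(G) = -99/8 (m(G) = -198/(2 - 6)**2 = -198/((-4)**2) = -198/16 = -198*1/16 = -99/8)
1/(m(g(-1, -9)) + d) = 1/(-99/8 - 1/1683) = 1/(-166625/13464) = -13464/166625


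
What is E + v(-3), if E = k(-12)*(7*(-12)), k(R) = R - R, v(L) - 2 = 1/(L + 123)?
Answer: 241/120 ≈ 2.0083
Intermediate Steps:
v(L) = 2 + 1/(123 + L) (v(L) = 2 + 1/(L + 123) = 2 + 1/(123 + L))
k(R) = 0
E = 0 (E = 0*(7*(-12)) = 0*(-84) = 0)
E + v(-3) = 0 + (247 + 2*(-3))/(123 - 3) = 0 + (247 - 6)/120 = 0 + (1/120)*241 = 0 + 241/120 = 241/120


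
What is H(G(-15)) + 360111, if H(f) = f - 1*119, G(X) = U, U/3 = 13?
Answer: 360031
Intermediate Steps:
U = 39 (U = 3*13 = 39)
G(X) = 39
H(f) = -119 + f (H(f) = f - 119 = -119 + f)
H(G(-15)) + 360111 = (-119 + 39) + 360111 = -80 + 360111 = 360031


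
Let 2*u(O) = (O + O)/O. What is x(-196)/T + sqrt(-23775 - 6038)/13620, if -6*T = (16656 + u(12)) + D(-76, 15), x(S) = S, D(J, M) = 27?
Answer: 294/4171 + I*sqrt(29813)/13620 ≈ 0.070487 + 0.012677*I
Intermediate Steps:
u(O) = 1 (u(O) = ((O + O)/O)/2 = ((2*O)/O)/2 = (1/2)*2 = 1)
T = -8342/3 (T = -((16656 + 1) + 27)/6 = -(16657 + 27)/6 = -1/6*16684 = -8342/3 ≈ -2780.7)
x(-196)/T + sqrt(-23775 - 6038)/13620 = -196/(-8342/3) + sqrt(-23775 - 6038)/13620 = -196*(-3/8342) + sqrt(-29813)*(1/13620) = 294/4171 + (I*sqrt(29813))*(1/13620) = 294/4171 + I*sqrt(29813)/13620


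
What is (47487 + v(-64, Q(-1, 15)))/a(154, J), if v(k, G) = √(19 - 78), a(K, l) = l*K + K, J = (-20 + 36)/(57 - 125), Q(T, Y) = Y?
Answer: 73389/182 + 17*I*√59/2002 ≈ 403.24 + 0.065225*I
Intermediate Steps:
J = -4/17 (J = 16/(-68) = 16*(-1/68) = -4/17 ≈ -0.23529)
a(K, l) = K + K*l (a(K, l) = K*l + K = K + K*l)
v(k, G) = I*√59 (v(k, G) = √(-59) = I*√59)
(47487 + v(-64, Q(-1, 15)))/a(154, J) = (47487 + I*√59)/((154*(1 - 4/17))) = (47487 + I*√59)/((154*(13/17))) = (47487 + I*√59)/(2002/17) = (47487 + I*√59)*(17/2002) = 73389/182 + 17*I*√59/2002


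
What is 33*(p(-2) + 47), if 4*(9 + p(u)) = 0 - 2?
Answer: 2475/2 ≈ 1237.5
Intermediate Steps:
p(u) = -19/2 (p(u) = -9 + (0 - 2)/4 = -9 + (¼)*(-2) = -9 - ½ = -19/2)
33*(p(-2) + 47) = 33*(-19/2 + 47) = 33*(75/2) = 2475/2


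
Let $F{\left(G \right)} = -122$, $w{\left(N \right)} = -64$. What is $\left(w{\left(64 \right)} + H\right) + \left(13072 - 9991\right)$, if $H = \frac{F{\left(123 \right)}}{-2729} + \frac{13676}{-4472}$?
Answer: $\frac{707364563}{234694} \approx 3014.0$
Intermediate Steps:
$H = - \frac{707235}{234694}$ ($H = - \frac{122}{-2729} + \frac{13676}{-4472} = \left(-122\right) \left(- \frac{1}{2729}\right) + 13676 \left(- \frac{1}{4472}\right) = \frac{122}{2729} - \frac{263}{86} = - \frac{707235}{234694} \approx -3.0134$)
$\left(w{\left(64 \right)} + H\right) + \left(13072 - 9991\right) = \left(-64 - \frac{707235}{234694}\right) + \left(13072 - 9991\right) = - \frac{15727651}{234694} + 3081 = \frac{707364563}{234694}$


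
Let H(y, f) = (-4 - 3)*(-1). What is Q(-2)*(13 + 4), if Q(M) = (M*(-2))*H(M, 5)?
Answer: 476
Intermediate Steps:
H(y, f) = 7 (H(y, f) = -7*(-1) = 7)
Q(M) = -14*M (Q(M) = (M*(-2))*7 = -2*M*7 = -14*M)
Q(-2)*(13 + 4) = (-14*(-2))*(13 + 4) = 28*17 = 476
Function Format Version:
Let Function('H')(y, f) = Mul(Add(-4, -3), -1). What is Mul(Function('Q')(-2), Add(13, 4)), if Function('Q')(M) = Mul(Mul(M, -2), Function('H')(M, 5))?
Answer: 476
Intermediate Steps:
Function('H')(y, f) = 7 (Function('H')(y, f) = Mul(-7, -1) = 7)
Function('Q')(M) = Mul(-14, M) (Function('Q')(M) = Mul(Mul(M, -2), 7) = Mul(Mul(-2, M), 7) = Mul(-14, M))
Mul(Function('Q')(-2), Add(13, 4)) = Mul(Mul(-14, -2), Add(13, 4)) = Mul(28, 17) = 476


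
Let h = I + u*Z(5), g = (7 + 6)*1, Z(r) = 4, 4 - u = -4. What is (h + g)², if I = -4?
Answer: 1681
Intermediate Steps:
u = 8 (u = 4 - 1*(-4) = 4 + 4 = 8)
g = 13 (g = 13*1 = 13)
h = 28 (h = -4 + 8*4 = -4 + 32 = 28)
(h + g)² = (28 + 13)² = 41² = 1681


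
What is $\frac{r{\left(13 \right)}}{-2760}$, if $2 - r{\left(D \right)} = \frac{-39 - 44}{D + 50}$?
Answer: $- \frac{209}{173880} \approx -0.001202$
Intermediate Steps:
$r{\left(D \right)} = 2 + \frac{83}{50 + D}$ ($r{\left(D \right)} = 2 - \frac{-39 - 44}{D + 50} = 2 - - \frac{83}{50 + D} = 2 + \frac{83}{50 + D}$)
$\frac{r{\left(13 \right)}}{-2760} = \frac{\frac{1}{50 + 13} \left(183 + 2 \cdot 13\right)}{-2760} = \frac{183 + 26}{63} \left(- \frac{1}{2760}\right) = \frac{1}{63} \cdot 209 \left(- \frac{1}{2760}\right) = \frac{209}{63} \left(- \frac{1}{2760}\right) = - \frac{209}{173880}$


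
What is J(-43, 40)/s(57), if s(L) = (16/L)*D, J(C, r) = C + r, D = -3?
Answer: 57/16 ≈ 3.5625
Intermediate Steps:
s(L) = -48/L (s(L) = (16/L)*(-3) = -48/L)
J(-43, 40)/s(57) = (-43 + 40)/((-48/57)) = -3/((-48*1/57)) = -3/(-16/19) = -3*(-19/16) = 57/16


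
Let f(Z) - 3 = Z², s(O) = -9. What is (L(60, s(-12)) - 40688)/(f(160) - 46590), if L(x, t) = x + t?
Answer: 40637/20987 ≈ 1.9363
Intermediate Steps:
L(x, t) = t + x
f(Z) = 3 + Z²
(L(60, s(-12)) - 40688)/(f(160) - 46590) = ((-9 + 60) - 40688)/((3 + 160²) - 46590) = (51 - 40688)/((3 + 25600) - 46590) = -40637/(25603 - 46590) = -40637/(-20987) = -40637*(-1/20987) = 40637/20987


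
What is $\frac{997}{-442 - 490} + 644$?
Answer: $\frac{599211}{932} \approx 642.93$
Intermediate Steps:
$\frac{997}{-442 - 490} + 644 = \frac{997}{-932} + 644 = 997 \left(- \frac{1}{932}\right) + 644 = - \frac{997}{932} + 644 = \frac{599211}{932}$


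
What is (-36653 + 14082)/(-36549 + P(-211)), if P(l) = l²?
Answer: -22571/7972 ≈ -2.8313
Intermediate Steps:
(-36653 + 14082)/(-36549 + P(-211)) = (-36653 + 14082)/(-36549 + (-211)²) = -22571/(-36549 + 44521) = -22571/7972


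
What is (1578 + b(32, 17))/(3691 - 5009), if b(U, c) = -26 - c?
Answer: -1535/1318 ≈ -1.1646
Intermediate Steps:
(1578 + b(32, 17))/(3691 - 5009) = (1578 + (-26 - 1*17))/(3691 - 5009) = (1578 + (-26 - 17))/(-1318) = (1578 - 43)*(-1/1318) = 1535*(-1/1318) = -1535/1318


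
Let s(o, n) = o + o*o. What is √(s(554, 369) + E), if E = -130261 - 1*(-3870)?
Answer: √181079 ≈ 425.53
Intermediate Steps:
E = -126391 (E = -130261 + 3870 = -126391)
s(o, n) = o + o²
√(s(554, 369) + E) = √(554*(1 + 554) - 126391) = √(554*555 - 126391) = √(307470 - 126391) = √181079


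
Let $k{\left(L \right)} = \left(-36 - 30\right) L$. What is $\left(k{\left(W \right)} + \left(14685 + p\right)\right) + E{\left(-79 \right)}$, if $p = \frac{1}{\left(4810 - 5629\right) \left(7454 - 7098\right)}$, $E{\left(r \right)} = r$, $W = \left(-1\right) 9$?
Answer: $\frac{4431772799}{291564} \approx 15200.0$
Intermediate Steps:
$W = -9$
$k{\left(L \right)} = - 66 L$ ($k{\left(L \right)} = \left(-36 - 30\right) L = - 66 L$)
$p = - \frac{1}{291564}$ ($p = \frac{1}{\left(-819\right) 356} = \frac{1}{-291564} = - \frac{1}{291564} \approx -3.4298 \cdot 10^{-6}$)
$\left(k{\left(W \right)} + \left(14685 + p\right)\right) + E{\left(-79 \right)} = \left(\left(-66\right) \left(-9\right) + \left(14685 - \frac{1}{291564}\right)\right) - 79 = \left(594 + \frac{4281617339}{291564}\right) - 79 = \frac{4454806355}{291564} - 79 = \frac{4431772799}{291564}$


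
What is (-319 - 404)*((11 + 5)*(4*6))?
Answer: -277632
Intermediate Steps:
(-319 - 404)*((11 + 5)*(4*6)) = -11568*24 = -723*384 = -277632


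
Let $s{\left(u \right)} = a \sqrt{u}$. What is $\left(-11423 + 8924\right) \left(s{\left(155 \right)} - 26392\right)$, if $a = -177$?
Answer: $65953608 + 442323 \sqrt{155} \approx 7.146 \cdot 10^{7}$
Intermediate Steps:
$s{\left(u \right)} = - 177 \sqrt{u}$
$\left(-11423 + 8924\right) \left(s{\left(155 \right)} - 26392\right) = \left(-11423 + 8924\right) \left(- 177 \sqrt{155} - 26392\right) = - 2499 \left(-26392 - 177 \sqrt{155}\right) = 65953608 + 442323 \sqrt{155}$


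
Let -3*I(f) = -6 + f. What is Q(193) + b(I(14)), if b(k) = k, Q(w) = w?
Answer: 571/3 ≈ 190.33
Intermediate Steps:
I(f) = 2 - f/3 (I(f) = -(-6 + f)/3 = 2 - f/3)
Q(193) + b(I(14)) = 193 + (2 - ⅓*14) = 193 + (2 - 14/3) = 193 - 8/3 = 571/3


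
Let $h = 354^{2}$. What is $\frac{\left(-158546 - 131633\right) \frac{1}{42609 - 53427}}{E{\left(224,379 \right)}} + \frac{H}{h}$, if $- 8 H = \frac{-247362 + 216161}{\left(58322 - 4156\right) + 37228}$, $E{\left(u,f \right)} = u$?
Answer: $\frac{23079634773805}{192733280121312} \approx 0.11975$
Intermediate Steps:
$h = 125316$
$H = \frac{31201}{731152}$ ($H = - \frac{\left(-247362 + 216161\right) \frac{1}{\left(58322 - 4156\right) + 37228}}{8} = - \frac{\left(-31201\right) \frac{1}{54166 + 37228}}{8} = - \frac{\left(-31201\right) \frac{1}{91394}}{8} = \left(- \frac{1}{8}\right) \left(- \frac{31201}{91394}\right) = \frac{31201}{731152} \approx 0.042674$)
$\frac{\left(-158546 - 131633\right) \frac{1}{42609 - 53427}}{E{\left(224,379 \right)}} + \frac{H}{h} = \frac{\left(-158546 - 131633\right) \frac{1}{42609 - 53427}}{224} + \frac{31201}{731152 \cdot 125316} = - \frac{290179}{-10818} \cdot \frac{1}{224} + \frac{31201}{731152} \cdot \frac{1}{125316} = \left(-290179\right) \left(- \frac{1}{10818}\right) \frac{1}{224} + \frac{31201}{91625044032} = \frac{290179}{10818} \cdot \frac{1}{224} + \frac{31201}{91625044032} = \frac{290179}{2423232} + \frac{31201}{91625044032} = \frac{23079634773805}{192733280121312}$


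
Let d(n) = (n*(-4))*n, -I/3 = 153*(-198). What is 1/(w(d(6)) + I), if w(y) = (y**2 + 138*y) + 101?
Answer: 1/91847 ≈ 1.0888e-5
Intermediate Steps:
I = 90882 (I = -459*(-198) = -3*(-30294) = 90882)
d(n) = -4*n**2 (d(n) = (-4*n)*n = -4*n**2)
w(y) = 101 + y**2 + 138*y
1/(w(d(6)) + I) = 1/((101 + (-4*6**2)**2 + 138*(-4*6**2)) + 90882) = 1/((101 + (-4*36)**2 + 138*(-4*36)) + 90882) = 1/((101 + (-144)**2 + 138*(-144)) + 90882) = 1/((101 + 20736 - 19872) + 90882) = 1/(965 + 90882) = 1/91847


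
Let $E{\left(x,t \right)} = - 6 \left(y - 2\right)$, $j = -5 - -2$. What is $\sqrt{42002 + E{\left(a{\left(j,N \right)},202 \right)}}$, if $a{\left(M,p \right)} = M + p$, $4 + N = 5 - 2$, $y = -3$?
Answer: $4 \sqrt{2627} \approx 205.02$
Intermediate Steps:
$N = -1$ ($N = -4 + \left(5 - 2\right) = -4 + 3 = -1$)
$j = -3$ ($j = -5 + 2 = -3$)
$E{\left(x,t \right)} = 30$ ($E{\left(x,t \right)} = - 6 \left(-3 - 2\right) = \left(-6\right) \left(-5\right) = 30$)
$\sqrt{42002 + E{\left(a{\left(j,N \right)},202 \right)}} = \sqrt{42002 + 30} = \sqrt{42032} = 4 \sqrt{2627}$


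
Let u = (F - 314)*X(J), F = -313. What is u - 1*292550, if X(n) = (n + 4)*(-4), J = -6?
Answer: -297566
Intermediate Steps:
X(n) = -16 - 4*n (X(n) = (4 + n)*(-4) = -16 - 4*n)
u = -5016 (u = (-313 - 314)*(-16 - 4*(-6)) = -627*(-16 + 24) = -627*8 = -5016)
u - 1*292550 = -5016 - 1*292550 = -5016 - 292550 = -297566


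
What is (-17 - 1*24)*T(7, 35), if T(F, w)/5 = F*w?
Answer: -50225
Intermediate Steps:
T(F, w) = 5*F*w (T(F, w) = 5*(F*w) = 5*F*w)
(-17 - 1*24)*T(7, 35) = (-17 - 1*24)*(5*7*35) = (-17 - 24)*1225 = -41*1225 = -50225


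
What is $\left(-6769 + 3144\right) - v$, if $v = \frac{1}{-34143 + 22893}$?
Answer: $- \frac{40781249}{11250} \approx -3625.0$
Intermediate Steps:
$v = - \frac{1}{11250}$ ($v = \frac{1}{-11250} = - \frac{1}{11250} \approx -8.8889 \cdot 10^{-5}$)
$\left(-6769 + 3144\right) - v = \left(-6769 + 3144\right) - - \frac{1}{11250} = -3625 + \frac{1}{11250} = - \frac{40781249}{11250}$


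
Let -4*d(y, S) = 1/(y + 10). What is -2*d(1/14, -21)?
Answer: 7/141 ≈ 0.049645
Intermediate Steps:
d(y, S) = -1/(4*(10 + y)) (d(y, S) = -1/(4*(y + 10)) = -1/(4*(10 + y)))
-2*d(1/14, -21) = -(-2)/(40 + 4/14) = -(-2)/(40 + 4*(1/14)) = -(-2)/(40 + 2/7) = -(-2)/282/7 = -(-2)*7/282 = -2*(-7/282) = 7/141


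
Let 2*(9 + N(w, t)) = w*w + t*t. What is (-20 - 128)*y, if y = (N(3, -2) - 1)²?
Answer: -1813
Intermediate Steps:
N(w, t) = -9 + t²/2 + w²/2 (N(w, t) = -9 + (w*w + t*t)/2 = -9 + (w² + t²)/2 = -9 + (t² + w²)/2 = -9 + (t²/2 + w²/2) = -9 + t²/2 + w²/2)
y = 49/4 (y = ((-9 + (½)*(-2)² + (½)*3²) - 1)² = ((-9 + (½)*4 + (½)*9) - 1)² = ((-9 + 2 + 9/2) - 1)² = (-5/2 - 1)² = (-7/2)² = 49/4 ≈ 12.250)
(-20 - 128)*y = (-20 - 128)*(49/4) = -148*49/4 = -1813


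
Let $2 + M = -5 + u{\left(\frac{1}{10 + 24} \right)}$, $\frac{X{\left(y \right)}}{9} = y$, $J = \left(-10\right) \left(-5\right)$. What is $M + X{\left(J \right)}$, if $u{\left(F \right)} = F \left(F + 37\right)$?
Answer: $\frac{513367}{1156} \approx 444.09$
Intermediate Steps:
$J = 50$
$X{\left(y \right)} = 9 y$
$u{\left(F \right)} = F \left(37 + F\right)$
$M = - \frac{6833}{1156}$ ($M = -2 - \left(5 - \frac{37 + \frac{1}{10 + 24}}{10 + 24}\right) = -2 - \left(5 - \frac{37 + \frac{1}{34}}{34}\right) = -2 + \left(-5 + \frac{1}{34} \cdot \frac{1259}{34}\right) = -2 + \left(-5 + \frac{1259}{1156}\right) = -2 - \frac{4521}{1156} = - \frac{6833}{1156} \approx -5.9109$)
$M + X{\left(J \right)} = - \frac{6833}{1156} + 9 \cdot 50 = - \frac{6833}{1156} + 450 = \frac{513367}{1156}$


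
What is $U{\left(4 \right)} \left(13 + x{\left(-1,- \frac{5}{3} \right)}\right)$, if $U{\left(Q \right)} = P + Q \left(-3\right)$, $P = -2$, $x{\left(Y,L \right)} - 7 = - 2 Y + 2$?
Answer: $-336$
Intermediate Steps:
$x{\left(Y,L \right)} = 9 - 2 Y$ ($x{\left(Y,L \right)} = 7 - \left(-2 + 2 Y\right) = 9 - 2 Y$)
$U{\left(Q \right)} = -2 - 3 Q$ ($U{\left(Q \right)} = -2 + Q \left(-3\right) = -2 - 3 Q$)
$U{\left(4 \right)} \left(13 + x{\left(-1,- \frac{5}{3} \right)}\right) = \left(-2 - 12\right) \left(13 + \left(9 - -2\right)\right) = \left(-2 - 12\right) \left(13 + \left(9 + 2\right)\right) = - 14 \left(13 + 11\right) = \left(-14\right) 24 = -336$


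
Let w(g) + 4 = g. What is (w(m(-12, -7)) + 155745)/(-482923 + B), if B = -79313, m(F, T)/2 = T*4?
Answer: -51895/187412 ≈ -0.27690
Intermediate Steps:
m(F, T) = 8*T (m(F, T) = 2*(T*4) = 2*(4*T) = 8*T)
w(g) = -4 + g
(w(m(-12, -7)) + 155745)/(-482923 + B) = ((-4 + 8*(-7)) + 155745)/(-482923 - 79313) = ((-4 - 56) + 155745)/(-562236) = (-60 + 155745)*(-1/562236) = 155685*(-1/562236) = -51895/187412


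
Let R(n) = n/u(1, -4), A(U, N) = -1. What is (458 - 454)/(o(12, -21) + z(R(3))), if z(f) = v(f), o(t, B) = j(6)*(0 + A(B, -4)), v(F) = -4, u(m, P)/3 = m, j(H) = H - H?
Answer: -1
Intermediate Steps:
j(H) = 0
u(m, P) = 3*m
R(n) = n/3 (R(n) = n/((3*1)) = n/3)
o(t, B) = 0 (o(t, B) = 0*(0 - 1) = 0*(-1) = 0)
z(f) = -4
(458 - 454)/(o(12, -21) + z(R(3))) = (458 - 454)/(0 - 4) = 4/(-4) = 4*(-¼) = -1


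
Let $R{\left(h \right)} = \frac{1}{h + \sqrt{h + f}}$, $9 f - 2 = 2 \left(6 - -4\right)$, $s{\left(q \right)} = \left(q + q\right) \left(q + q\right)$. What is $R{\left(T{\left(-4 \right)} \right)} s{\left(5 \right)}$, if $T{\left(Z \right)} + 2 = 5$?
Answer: $\frac{75}{4} \approx 18.75$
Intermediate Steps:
$s{\left(q \right)} = 4 q^{2}$ ($s{\left(q \right)} = 2 q 2 q = 4 q^{2}$)
$f = \frac{22}{9}$ ($f = \frac{2}{9} + \frac{2 \left(6 - -4\right)}{9} = \frac{2}{9} + \frac{2 \left(6 + 4\right)}{9} = \frac{2}{9} + \frac{2 \cdot 10}{9} = \frac{2}{9} + \frac{1}{9} \cdot 20 = \frac{2}{9} + \frac{20}{9} = \frac{22}{9} \approx 2.4444$)
$T{\left(Z \right)} = 3$ ($T{\left(Z \right)} = -2 + 5 = 3$)
$R{\left(h \right)} = \frac{1}{h + \sqrt{\frac{22}{9} + h}}$ ($R{\left(h \right)} = \frac{1}{h + \sqrt{h + \frac{22}{9}}} = \frac{1}{h + \sqrt{\frac{22}{9} + h}}$)
$R{\left(T{\left(-4 \right)} \right)} s{\left(5 \right)} = \frac{3}{\sqrt{22 + 9 \cdot 3} + 3 \cdot 3} \cdot 4 \cdot 5^{2} = \frac{3}{\sqrt{22 + 27} + 9} \cdot 4 \cdot 25 = \frac{3}{\sqrt{49} + 9} \cdot 100 = \frac{3}{7 + 9} \cdot 100 = \frac{3}{16} \cdot 100 = \frac{75}{4}$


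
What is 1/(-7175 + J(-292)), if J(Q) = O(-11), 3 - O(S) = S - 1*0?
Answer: -1/7161 ≈ -0.00013965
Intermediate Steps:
O(S) = 3 - S (O(S) = 3 - (S - 1*0) = 3 - (S + 0) = 3 - S)
J(Q) = 14 (J(Q) = 3 - 1*(-11) = 3 + 11 = 14)
1/(-7175 + J(-292)) = 1/(-7175 + 14) = 1/(-7161) = -1/7161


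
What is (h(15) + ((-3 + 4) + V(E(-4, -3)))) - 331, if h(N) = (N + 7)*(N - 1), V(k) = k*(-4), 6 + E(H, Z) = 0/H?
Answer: 2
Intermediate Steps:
E(H, Z) = -6 (E(H, Z) = -6 + 0/H = -6 + 0 = -6)
V(k) = -4*k
h(N) = (-1 + N)*(7 + N) (h(N) = (7 + N)*(-1 + N) = (-1 + N)*(7 + N))
(h(15) + ((-3 + 4) + V(E(-4, -3)))) - 331 = ((-7 + 15**2 + 6*15) + ((-3 + 4) - 4*(-6))) - 331 = ((-7 + 225 + 90) + (1 + 24)) - 331 = (308 + 25) - 331 = 333 - 331 = 2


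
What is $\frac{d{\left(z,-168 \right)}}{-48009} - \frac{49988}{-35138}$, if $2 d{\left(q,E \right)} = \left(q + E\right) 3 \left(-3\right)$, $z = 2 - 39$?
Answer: $\frac{789153029}{562313414} \approx 1.4034$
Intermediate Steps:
$z = -37$
$d{\left(q,E \right)} = - \frac{9 E}{2} - \frac{9 q}{2}$ ($d{\left(q,E \right)} = \frac{\left(q + E\right) 3 \left(-3\right)}{2} = \frac{\left(E + q\right) 3 \left(-3\right)}{2} = \frac{\left(3 E + 3 q\right) \left(-3\right)}{2} = \frac{- 9 E - 9 q}{2} = - \frac{9 E}{2} - \frac{9 q}{2}$)
$\frac{d{\left(z,-168 \right)}}{-48009} - \frac{49988}{-35138} = \frac{\left(- \frac{9}{2}\right) \left(-168\right) - - \frac{333}{2}}{-48009} - \frac{49988}{-35138} = \left(756 + \frac{333}{2}\right) \left(- \frac{1}{48009}\right) - - \frac{24994}{17569} = \frac{1845}{2} \left(- \frac{1}{48009}\right) + \frac{24994}{17569} = - \frac{615}{32006} + \frac{24994}{17569} = \frac{789153029}{562313414}$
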